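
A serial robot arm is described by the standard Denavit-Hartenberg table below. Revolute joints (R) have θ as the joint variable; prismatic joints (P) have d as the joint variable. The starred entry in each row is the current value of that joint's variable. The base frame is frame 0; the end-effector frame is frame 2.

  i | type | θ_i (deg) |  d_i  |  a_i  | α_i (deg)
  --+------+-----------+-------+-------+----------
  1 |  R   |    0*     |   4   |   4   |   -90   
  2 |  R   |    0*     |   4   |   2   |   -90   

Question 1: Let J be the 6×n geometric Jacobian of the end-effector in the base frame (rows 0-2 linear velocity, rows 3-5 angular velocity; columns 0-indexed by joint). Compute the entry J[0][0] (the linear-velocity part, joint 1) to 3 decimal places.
-4.000

axis z_0 = ẑ; lever o_n−o_0 = (6.0000,4.0000,4.0000)
cross product → J_v[:, 0] = (-4.0000,6.0000,0.0000)
J_ω[:, 0] = z_0
entry J[0][0] = -4.0000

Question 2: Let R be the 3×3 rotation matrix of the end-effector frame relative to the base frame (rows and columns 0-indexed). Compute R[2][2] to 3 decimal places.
-1.000

End-effector z-axis (col 2 of R) = (0.0000,0.0000,-1.0000)
R[2][2] = -1.0000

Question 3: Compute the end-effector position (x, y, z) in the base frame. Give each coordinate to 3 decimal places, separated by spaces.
after link 1: o_1 = (4.0000, 0.0000, 4.0000)
after link 2: o_2 = (6.0000, 4.0000, 4.0000)

6.000 4.000 4.000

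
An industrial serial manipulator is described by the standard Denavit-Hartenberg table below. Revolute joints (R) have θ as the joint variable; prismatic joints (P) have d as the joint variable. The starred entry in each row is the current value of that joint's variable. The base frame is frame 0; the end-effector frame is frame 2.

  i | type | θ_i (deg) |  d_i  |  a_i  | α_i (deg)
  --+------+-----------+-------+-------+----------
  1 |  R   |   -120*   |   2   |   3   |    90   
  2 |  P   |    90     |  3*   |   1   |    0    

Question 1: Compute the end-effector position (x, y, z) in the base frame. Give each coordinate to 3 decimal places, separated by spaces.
-4.098 -1.098 3.000

after link 1: o_1 = (-1.5000, -2.5981, 2.0000)
after link 2: o_2 = (-4.0981, -1.0981, 3.0000)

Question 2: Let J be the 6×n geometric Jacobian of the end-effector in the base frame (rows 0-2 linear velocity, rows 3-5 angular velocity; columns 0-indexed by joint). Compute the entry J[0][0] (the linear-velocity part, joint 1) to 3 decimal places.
axis z_0 = ẑ; lever o_n−o_0 = (-4.0981,-1.0981,3.0000)
cross product → J_v[:, 0] = (1.0981,-4.0981,0.0000)
J_ω[:, 0] = z_0
entry J[0][0] = 1.0981

1.098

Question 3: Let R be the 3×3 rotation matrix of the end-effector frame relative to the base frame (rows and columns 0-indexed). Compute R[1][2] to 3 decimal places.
End-effector z-axis (col 2 of R) = (-0.8660,0.5000,0.0000)
R[1][2] = 0.5000

0.500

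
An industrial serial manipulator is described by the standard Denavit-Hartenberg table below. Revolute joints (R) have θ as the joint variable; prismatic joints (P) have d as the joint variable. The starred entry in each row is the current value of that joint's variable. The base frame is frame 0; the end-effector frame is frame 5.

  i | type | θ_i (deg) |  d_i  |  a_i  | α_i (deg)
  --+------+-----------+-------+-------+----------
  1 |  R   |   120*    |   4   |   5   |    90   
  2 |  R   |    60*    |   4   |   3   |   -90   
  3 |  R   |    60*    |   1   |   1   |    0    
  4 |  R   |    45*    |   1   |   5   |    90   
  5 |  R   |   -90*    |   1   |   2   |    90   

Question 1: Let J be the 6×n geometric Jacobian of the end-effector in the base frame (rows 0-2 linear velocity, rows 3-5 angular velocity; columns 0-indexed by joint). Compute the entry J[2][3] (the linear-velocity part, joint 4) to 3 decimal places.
axis z_3 = (0.4330,-0.7500,0.5000); lever o_n−o_3 = (-4.7577,-1.9363,-0.7842)
cross product → J_v[:, 3] = (1.5563,-2.0393,-4.4067)
J_ω[:, 3] = z_3
entry J[2][3] = -4.4067

-4.407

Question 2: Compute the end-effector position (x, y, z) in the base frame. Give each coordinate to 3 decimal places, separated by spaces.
after link 1: o_1 = (-2.5000, 4.3301, 4.0000)
after link 2: o_2 = (0.2141, 7.6292, 6.5981)
after link 3: o_3 = (-0.2279, 6.6627, 7.5311)
after link 4: o_4 = (-3.6539, 2.9375, 6.9104)
after link 5: o_5 = (-4.9856, 4.7263, 6.7469)

-4.986 4.726 6.747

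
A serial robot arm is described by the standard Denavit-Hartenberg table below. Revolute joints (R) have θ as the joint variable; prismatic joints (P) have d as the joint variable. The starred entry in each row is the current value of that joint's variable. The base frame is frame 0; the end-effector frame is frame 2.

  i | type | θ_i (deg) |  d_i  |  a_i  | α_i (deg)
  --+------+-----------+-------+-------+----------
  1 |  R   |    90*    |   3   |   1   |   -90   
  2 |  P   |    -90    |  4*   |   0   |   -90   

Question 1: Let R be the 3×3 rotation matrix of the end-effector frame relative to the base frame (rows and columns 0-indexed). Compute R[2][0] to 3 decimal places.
End-effector x-axis (col 0 of R) = (0.0000,0.0000,1.0000)
R[2][0] = 1.0000

1.000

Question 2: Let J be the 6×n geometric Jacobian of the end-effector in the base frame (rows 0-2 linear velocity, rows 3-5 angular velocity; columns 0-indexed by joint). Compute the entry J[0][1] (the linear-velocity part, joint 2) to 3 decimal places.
prismatic axis z_1 = (-1.0000,0.0000,0.0000)
J_v[:, 1] = z_1; J_ω[:, 1] = (0,0,0)
entry J[0][1] = -1.0000

-1.000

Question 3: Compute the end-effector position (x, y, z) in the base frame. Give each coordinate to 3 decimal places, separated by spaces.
after link 1: o_1 = (0.0000, 1.0000, 3.0000)
after link 2: o_2 = (-4.0000, 1.0000, 3.0000)

-4.000 1.000 3.000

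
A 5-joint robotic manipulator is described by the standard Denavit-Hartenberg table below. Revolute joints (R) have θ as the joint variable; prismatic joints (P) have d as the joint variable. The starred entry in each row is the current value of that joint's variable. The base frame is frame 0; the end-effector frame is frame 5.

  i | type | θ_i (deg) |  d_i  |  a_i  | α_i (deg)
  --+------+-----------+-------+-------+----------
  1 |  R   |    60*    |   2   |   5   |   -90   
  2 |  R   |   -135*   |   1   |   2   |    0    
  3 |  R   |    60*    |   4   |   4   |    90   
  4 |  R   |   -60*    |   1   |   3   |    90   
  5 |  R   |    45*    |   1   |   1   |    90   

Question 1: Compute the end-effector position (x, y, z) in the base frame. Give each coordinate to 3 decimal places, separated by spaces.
after link 1: o_1 = (2.5000, 4.3301, 2.0000)
after link 2: o_2 = (0.9269, 3.6054, 3.4142)
after link 3: o_3 = (-2.0196, 6.5020, 7.2779)
after link 4: o_4 = (-0.0584, 4.7026, 8.9856)
after link 5: o_5 = (0.4971, 3.4401, 8.6736)

0.497 3.440 8.674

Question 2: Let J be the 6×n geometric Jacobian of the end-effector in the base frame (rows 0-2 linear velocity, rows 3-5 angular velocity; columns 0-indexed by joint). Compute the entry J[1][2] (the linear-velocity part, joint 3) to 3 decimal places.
4.555

axis z_2 = (-0.8660,0.5000,0.0000); lever o_n−o_2 = (-0.4298,-0.1653,5.2594)
cross product → J_v[:, 2] = (2.6297,4.5548,0.3581)
J_ω[:, 2] = z_2
entry J[1][2] = 4.5548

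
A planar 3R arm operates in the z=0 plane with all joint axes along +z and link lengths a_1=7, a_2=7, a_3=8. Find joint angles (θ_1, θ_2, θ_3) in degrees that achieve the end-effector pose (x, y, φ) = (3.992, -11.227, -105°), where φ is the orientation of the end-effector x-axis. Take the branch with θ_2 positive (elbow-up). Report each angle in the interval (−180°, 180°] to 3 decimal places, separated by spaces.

wrist centre = target − a_3·(cos φ, sin φ) = (6.0626, -3.4996)
cos θ_2 = (49.0017−7²−7²)/(2·7·7) = -0.5000; θ_2 = 119.9989° (elbow-up)
β = atan2(-3.4996,6.0626) = -29.9956°; ψ = atan2(6.0622,3.5001) = 59.9994°
θ_1 = β − ψ = -89.9950°
θ_3 = φ − θ_1 − θ_2 = -135.0038° (wrapped to (-180°,180°])

-89.995 119.999 -135.004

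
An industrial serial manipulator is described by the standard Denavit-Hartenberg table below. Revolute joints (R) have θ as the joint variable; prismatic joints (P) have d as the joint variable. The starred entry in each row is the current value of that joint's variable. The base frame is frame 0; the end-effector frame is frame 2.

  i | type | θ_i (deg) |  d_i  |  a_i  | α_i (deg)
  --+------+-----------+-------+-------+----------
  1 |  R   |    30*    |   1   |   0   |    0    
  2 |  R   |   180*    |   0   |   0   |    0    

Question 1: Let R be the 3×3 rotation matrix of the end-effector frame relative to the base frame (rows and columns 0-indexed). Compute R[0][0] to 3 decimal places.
End-effector x-axis (col 0 of R) = (-0.8660,-0.5000,0.0000)
R[0][0] = -0.8660

-0.866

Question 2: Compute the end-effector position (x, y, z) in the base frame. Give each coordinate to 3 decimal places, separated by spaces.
after link 1: o_1 = (0.0000, 0.0000, 1.0000)
after link 2: o_2 = (0.0000, 0.0000, 1.0000)

0.000 0.000 1.000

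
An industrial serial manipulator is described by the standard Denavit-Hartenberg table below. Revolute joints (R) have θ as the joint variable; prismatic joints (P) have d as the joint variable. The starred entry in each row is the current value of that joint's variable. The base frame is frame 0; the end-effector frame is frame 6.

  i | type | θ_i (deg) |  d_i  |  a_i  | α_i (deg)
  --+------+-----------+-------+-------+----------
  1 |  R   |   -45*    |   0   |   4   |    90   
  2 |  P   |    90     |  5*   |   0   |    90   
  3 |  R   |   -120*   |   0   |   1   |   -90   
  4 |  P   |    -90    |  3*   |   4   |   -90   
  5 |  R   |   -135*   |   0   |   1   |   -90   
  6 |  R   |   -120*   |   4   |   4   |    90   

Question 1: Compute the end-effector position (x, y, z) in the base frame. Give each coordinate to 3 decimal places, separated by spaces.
9.166 -7.148 2.203

after link 1: o_1 = (2.8284, -2.8284, 0.0000)
after link 2: o_2 = (-0.7071, -6.3640, 0.0000)
after link 3: o_3 = (-0.0947, -5.7516, -0.5000)
after link 4: o_4 = (3.7944, -7.5194, 2.0981)
after link 5: o_5 = (3.5444, -6.7694, 2.7104)
after link 6: o_6 = (9.1657, -7.1480, 2.2031)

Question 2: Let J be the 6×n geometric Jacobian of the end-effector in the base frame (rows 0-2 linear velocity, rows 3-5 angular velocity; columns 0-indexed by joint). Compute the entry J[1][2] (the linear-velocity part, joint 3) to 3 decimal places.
-1.558

axis z_2 = (0.7071,-0.7071,-0.0000); lever o_n−o_2 = (9.8728,-0.7841,2.2031)
cross product → J_v[:, 2] = (-1.5579,-1.5579,6.4267)
J_ω[:, 2] = z_2
entry J[1][2] = -1.5579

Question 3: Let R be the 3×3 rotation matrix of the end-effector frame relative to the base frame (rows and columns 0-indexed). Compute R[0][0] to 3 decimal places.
0.655

End-effector x-axis (col 0 of R) = (0.6553,0.1553,-0.7392)
R[0][0] = 0.6553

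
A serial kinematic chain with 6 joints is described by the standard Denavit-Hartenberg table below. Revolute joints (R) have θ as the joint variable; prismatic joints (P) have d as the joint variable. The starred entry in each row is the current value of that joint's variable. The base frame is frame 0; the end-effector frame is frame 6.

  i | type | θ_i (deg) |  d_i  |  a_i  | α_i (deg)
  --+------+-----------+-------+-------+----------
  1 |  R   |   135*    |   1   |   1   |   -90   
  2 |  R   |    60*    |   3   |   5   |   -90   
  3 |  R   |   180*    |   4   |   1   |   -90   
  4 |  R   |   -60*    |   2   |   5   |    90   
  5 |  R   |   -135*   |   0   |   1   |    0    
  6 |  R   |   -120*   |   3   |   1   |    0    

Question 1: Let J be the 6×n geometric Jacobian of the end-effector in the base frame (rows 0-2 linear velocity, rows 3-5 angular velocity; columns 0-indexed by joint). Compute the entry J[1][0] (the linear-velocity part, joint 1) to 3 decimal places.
-0.538

axis z_0 = ẑ; lever o_n−o_0 = (-0.5379,-6.8992,-7.4641)
cross product → J_v[:, 0] = (6.8992,-0.5379,0.0000)
J_ω[:, 0] = z_0
entry J[1][0] = -0.5379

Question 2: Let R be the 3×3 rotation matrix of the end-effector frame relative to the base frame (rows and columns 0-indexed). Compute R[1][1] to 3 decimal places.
End-effector y-axis (col 1 of R) = (-0.5000,0.8660,-0.0000)
R[1][1] = 0.8660

0.866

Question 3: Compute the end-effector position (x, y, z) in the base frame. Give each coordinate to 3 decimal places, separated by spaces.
after link 1: o_1 = (-0.7071, 0.7071, 1.0000)
after link 2: o_2 = (-4.5962, 0.3536, -3.3301)
after link 3: o_3 = (-1.7932, -2.4495, -4.4641)
after link 4: o_4 = (0.3282, -7.3992, -4.4641)
after link 5: o_5 = (0.3282, -6.3992, -4.4641)
after link 6: o_6 = (-0.5379, -6.8992, -7.4641)

-0.538 -6.899 -7.464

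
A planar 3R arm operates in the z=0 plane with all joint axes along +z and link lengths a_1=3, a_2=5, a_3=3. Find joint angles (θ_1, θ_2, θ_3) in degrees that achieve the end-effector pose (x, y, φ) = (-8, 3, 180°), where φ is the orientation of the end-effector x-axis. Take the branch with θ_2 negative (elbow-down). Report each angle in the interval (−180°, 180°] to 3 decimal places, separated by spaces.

-151.928 -90.000 61.928

wrist centre = target − a_3·(cos φ, sin φ) = (-5.0000, 3.0000)
cos θ_2 = (34.0000−3²−5²)/(2·3·5) = 0.0000; θ_2 = -90.0000° (elbow-down)
β = atan2(3.0000,-5.0000) = 149.0362°; ψ = atan2(-5.0000,3.0000) = -59.0362°
θ_1 = β − ψ = 208.0725°
θ_3 = φ − θ_1 − θ_2 = 61.9275° (wrapped to (-180°,180°])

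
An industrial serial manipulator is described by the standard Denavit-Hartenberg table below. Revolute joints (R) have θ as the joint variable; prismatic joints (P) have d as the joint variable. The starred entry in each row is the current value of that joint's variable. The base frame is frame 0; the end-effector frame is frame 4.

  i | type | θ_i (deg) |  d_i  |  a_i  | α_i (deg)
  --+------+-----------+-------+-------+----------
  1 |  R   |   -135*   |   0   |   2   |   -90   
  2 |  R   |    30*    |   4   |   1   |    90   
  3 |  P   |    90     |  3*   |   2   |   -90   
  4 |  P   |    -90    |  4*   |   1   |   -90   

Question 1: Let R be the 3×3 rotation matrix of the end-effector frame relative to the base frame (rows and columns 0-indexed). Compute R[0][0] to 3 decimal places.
-0.354

End-effector x-axis (col 0 of R) = (-0.3536,-0.3536,0.8660)
R[0][0] = -0.3536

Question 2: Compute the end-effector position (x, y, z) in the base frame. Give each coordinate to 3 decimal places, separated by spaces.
after link 1: o_1 = (-1.4142, -1.4142, 0.0000)
after link 2: o_2 = (0.8018, -4.8550, -0.5000)
after link 3: o_3 = (1.1554, -7.3299, 2.0981)
after link 4: o_4 = (3.2513, -5.2340, 4.9641)

3.251 -5.234 4.964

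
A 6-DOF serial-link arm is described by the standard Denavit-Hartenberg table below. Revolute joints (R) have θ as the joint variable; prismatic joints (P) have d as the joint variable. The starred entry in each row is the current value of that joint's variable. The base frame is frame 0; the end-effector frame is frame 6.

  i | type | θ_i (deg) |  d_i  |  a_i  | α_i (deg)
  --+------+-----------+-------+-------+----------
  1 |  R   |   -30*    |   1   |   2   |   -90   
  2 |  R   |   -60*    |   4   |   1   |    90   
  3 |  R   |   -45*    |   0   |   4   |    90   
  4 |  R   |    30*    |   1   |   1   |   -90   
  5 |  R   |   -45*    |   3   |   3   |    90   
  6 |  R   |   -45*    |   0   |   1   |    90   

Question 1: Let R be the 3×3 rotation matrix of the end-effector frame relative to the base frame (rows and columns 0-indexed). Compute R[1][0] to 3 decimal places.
-0.995

End-effector x-axis (col 0 of R) = (-0.0953,-0.9954,-0.0057)
R[1][0] = -0.9954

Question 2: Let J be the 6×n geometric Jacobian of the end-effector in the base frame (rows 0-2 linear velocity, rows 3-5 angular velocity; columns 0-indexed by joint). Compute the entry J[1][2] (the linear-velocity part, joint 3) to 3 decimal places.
-0.249

axis z_2 = (-0.7500,0.4330,0.5000); lever o_n−o_2 = (-5.5201,-4.6603,3.3485)
cross product → J_v[:, 2] = (3.7801,-0.2487,5.8855)
J_ω[:, 2] = z_2
entry J[1][2] = -0.2487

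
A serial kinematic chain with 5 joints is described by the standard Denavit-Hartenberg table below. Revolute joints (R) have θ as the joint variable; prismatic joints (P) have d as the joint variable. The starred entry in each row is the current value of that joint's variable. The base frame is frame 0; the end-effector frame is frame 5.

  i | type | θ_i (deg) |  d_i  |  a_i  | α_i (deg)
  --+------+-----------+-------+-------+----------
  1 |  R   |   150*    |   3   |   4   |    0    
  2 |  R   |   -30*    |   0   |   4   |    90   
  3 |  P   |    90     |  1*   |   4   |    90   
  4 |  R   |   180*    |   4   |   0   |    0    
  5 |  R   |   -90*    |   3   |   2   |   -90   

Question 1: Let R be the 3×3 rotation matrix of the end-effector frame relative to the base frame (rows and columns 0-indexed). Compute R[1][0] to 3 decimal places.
End-effector x-axis (col 0 of R) = (0.8660,0.5000,0.0000)
R[1][0] = 0.5000

0.500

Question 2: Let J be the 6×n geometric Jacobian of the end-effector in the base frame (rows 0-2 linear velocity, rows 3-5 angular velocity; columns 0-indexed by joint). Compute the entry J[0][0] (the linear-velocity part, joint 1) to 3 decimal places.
-13.026

axis z_0 = ẑ; lever o_n−o_0 = (-6.3660,13.0263,7.0000)
cross product → J_v[:, 0] = (-13.0263,-6.3660,0.0000)
J_ω[:, 0] = z_0
entry J[0][0] = -13.0263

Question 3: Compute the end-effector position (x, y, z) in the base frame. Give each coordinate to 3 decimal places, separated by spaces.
after link 1: o_1 = (-3.4641, 2.0000, 3.0000)
after link 2: o_2 = (-5.4641, 5.4641, 3.0000)
after link 3: o_3 = (-4.5981, 5.9641, 7.0000)
after link 4: o_4 = (-6.5981, 9.4282, 7.0000)
after link 5: o_5 = (-6.3660, 13.0263, 7.0000)

-6.366 13.026 7.000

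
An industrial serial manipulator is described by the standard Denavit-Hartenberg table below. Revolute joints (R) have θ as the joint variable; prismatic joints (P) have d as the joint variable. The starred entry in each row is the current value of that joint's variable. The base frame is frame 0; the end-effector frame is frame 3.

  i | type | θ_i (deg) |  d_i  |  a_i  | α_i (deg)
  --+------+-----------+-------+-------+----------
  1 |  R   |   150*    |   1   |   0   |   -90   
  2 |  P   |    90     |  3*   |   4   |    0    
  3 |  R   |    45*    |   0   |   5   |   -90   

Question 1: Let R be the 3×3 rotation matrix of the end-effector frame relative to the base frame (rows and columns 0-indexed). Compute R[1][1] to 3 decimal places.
0.866

End-effector y-axis (col 1 of R) = (0.5000,0.8660,-0.0000)
R[1][1] = 0.8660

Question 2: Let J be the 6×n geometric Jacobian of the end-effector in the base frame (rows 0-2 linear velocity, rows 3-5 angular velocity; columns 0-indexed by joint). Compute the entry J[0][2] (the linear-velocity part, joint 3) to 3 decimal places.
3.062

axis z_2 = (-0.5000,-0.8660,0.0000); lever o_n−o_2 = (3.0619,-1.7678,-3.5355)
cross product → J_v[:, 2] = (3.0619,-1.7678,3.5355)
J_ω[:, 2] = z_2
entry J[0][2] = 3.0619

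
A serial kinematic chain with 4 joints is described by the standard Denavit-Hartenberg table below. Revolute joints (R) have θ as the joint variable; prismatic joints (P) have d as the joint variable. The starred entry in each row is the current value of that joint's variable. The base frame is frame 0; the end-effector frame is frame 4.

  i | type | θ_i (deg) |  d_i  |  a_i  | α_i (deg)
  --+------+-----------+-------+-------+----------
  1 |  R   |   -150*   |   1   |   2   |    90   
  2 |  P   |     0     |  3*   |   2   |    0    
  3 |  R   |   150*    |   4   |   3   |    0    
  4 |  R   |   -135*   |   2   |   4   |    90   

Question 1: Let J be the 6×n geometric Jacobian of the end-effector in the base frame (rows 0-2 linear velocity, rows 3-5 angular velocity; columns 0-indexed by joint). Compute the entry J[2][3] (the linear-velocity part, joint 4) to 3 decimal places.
axis z_3 = (-0.5000,0.8660,0.0000); lever o_n−o_3 = (-4.3461,-0.1998,1.0353)
cross product → J_v[:, 3] = (0.8966,0.5176,3.8637)
J_ω[:, 3] = z_3
entry J[2][3] = 3.8637

3.864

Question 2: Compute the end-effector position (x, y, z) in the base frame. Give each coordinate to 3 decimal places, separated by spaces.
after link 1: o_1 = (-1.7321, -1.0000, 1.0000)
after link 2: o_2 = (-4.9641, 0.5981, 1.0000)
after link 3: o_3 = (-4.7141, 5.3612, 2.5000)
after link 4: o_4 = (-9.0602, 5.1614, 3.5353)

-9.060 5.161 3.535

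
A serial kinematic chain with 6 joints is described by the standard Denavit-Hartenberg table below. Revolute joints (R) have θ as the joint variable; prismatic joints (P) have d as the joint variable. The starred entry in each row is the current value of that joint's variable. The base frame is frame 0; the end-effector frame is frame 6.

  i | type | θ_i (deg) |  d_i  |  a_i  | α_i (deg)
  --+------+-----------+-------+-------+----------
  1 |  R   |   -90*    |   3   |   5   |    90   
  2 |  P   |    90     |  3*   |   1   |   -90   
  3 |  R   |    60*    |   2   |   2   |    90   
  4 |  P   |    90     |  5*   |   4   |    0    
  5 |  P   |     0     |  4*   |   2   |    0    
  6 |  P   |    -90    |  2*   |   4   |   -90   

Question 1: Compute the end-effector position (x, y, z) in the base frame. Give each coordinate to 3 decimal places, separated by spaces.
after link 1: o_1 = (0.0000, -5.0000, 3.0000)
after link 2: o_2 = (-3.0000, -5.0000, 4.0000)
after link 3: o_3 = (-1.2679, -3.0000, 5.0000)
after link 4: o_4 = (-3.7679, 1.0000, 9.3301)
after link 5: o_5 = (-5.7679, 3.0000, 12.7942)
after link 6: o_6 = (-3.3038, 3.0000, 16.5263)

-3.304 3.000 16.526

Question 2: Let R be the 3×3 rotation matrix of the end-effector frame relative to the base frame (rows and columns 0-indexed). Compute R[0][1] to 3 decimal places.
0.500

End-effector y-axis (col 1 of R) = (0.5000,0.0000,-0.8660)
R[0][1] = 0.5000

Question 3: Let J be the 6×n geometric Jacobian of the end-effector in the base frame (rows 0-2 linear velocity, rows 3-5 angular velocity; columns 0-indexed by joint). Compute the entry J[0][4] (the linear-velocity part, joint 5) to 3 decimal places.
-0.500

prismatic axis z_4 = (-0.5000,-0.0000,0.8660)
J_v[:, 4] = z_4; J_ω[:, 4] = (0,0,0)
entry J[0][4] = -0.5000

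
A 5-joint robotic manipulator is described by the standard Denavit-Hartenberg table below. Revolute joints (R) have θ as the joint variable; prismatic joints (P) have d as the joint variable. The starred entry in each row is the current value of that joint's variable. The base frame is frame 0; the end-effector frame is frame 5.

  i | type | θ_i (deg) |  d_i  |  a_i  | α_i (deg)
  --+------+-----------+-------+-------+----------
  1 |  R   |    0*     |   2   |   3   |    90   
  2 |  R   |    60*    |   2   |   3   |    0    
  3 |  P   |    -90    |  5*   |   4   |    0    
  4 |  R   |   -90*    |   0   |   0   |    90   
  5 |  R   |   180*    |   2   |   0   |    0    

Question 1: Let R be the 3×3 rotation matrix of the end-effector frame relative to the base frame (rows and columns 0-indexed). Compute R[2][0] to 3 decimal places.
End-effector x-axis (col 0 of R) = (0.5000,-0.0000,0.8660)
R[2][0] = 0.8660

0.866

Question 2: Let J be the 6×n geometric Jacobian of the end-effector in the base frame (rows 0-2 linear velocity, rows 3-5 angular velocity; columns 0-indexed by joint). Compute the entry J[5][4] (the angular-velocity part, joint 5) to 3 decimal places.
axis z_4 = (-0.8660,-0.0000,0.5000); lever o_n−o_4 = (-1.7321,0.0000,1.0000)
cross product → J_v[:, 4] = (-0.0000,-0.0000,-0.0000)
J_ω[:, 4] = z_4
entry J[5][4] = 0.5000

0.500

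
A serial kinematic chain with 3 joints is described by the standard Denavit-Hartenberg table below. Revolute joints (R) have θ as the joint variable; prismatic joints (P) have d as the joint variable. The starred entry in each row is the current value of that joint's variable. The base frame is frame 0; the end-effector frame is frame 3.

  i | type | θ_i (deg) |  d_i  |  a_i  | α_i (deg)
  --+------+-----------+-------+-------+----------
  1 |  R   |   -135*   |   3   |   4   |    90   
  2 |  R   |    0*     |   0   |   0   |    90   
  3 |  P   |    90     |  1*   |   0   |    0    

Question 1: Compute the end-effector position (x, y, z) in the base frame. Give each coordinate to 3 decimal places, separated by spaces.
-2.828 -2.828 2.000

after link 1: o_1 = (-2.8284, -2.8284, 3.0000)
after link 2: o_2 = (-2.8284, -2.8284, 3.0000)
after link 3: o_3 = (-2.8284, -2.8284, 2.0000)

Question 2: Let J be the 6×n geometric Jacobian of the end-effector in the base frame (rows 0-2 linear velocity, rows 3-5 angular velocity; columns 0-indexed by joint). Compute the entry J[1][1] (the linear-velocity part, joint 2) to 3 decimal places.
axis z_1 = (-0.7071,0.7071,0.0000); lever o_n−o_1 = (0.0000,0.0000,-1.0000)
cross product → J_v[:, 1] = (-0.7071,-0.7071,-0.0000)
J_ω[:, 1] = z_1
entry J[1][1] = -0.7071

-0.707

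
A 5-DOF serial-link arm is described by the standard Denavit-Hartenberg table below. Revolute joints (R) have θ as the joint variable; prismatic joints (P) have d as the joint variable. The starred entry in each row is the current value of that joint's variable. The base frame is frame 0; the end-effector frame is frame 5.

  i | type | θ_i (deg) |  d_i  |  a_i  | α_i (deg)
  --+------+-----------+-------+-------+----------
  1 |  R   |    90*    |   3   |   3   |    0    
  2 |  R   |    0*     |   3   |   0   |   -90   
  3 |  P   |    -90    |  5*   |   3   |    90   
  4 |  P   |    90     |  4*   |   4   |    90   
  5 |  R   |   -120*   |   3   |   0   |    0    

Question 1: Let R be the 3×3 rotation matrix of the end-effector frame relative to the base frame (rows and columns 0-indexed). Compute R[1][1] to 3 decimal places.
0.500

End-effector y-axis (col 1 of R) = (-0.8660,0.5000,0.0000)
R[1][1] = 0.5000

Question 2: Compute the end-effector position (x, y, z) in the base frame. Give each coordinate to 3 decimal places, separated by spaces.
-9.000 -1.000 12.000

after link 1: o_1 = (0.0000, 3.0000, 3.0000)
after link 2: o_2 = (0.0000, 3.0000, 6.0000)
after link 3: o_3 = (-5.0000, 3.0000, 9.0000)
after link 4: o_4 = (-9.0000, -1.0000, 9.0000)
after link 5: o_5 = (-9.0000, -1.0000, 12.0000)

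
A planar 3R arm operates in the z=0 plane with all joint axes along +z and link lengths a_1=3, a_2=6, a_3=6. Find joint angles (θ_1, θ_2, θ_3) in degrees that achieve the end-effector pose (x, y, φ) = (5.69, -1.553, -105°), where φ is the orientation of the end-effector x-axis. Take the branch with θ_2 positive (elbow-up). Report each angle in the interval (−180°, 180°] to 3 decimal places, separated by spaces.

wrist centre = target − a_3·(cos φ, sin φ) = (7.2429, 4.2426)
cos θ_2 = (70.4591−3²−6²)/(2·3·6) = 0.7072; θ_2 = 44.9927° (elbow-up)
β = atan2(4.2426,7.2429) = 30.3597°; ψ = atan2(4.2421,7.2432) = 30.3562°
θ_1 = β − ψ = 0.0036°
θ_3 = φ − θ_1 − θ_2 = -149.9963° (wrapped to (-180°,180°])

0.004 44.993 -149.996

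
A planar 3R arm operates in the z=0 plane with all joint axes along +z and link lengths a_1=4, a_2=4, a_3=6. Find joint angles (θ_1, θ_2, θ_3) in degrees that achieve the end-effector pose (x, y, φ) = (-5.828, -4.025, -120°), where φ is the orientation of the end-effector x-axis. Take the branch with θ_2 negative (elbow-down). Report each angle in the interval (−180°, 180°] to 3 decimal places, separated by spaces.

-134.991 -135.009 150.000

wrist centre = target − a_3·(cos φ, sin φ) = (-2.8280, 1.1712)
cos θ_2 = (9.3692−4²−4²)/(2·4·4) = -0.7072; θ_2 = -135.0086° (elbow-down)
β = atan2(1.1712,-2.8280) = 157.5042°; ψ = atan2(-2.8280,1.1711) = -67.5043°
θ_1 = β − ψ = 225.0085°
θ_3 = φ − θ_1 − θ_2 = 150.0001° (wrapped to (-180°,180°])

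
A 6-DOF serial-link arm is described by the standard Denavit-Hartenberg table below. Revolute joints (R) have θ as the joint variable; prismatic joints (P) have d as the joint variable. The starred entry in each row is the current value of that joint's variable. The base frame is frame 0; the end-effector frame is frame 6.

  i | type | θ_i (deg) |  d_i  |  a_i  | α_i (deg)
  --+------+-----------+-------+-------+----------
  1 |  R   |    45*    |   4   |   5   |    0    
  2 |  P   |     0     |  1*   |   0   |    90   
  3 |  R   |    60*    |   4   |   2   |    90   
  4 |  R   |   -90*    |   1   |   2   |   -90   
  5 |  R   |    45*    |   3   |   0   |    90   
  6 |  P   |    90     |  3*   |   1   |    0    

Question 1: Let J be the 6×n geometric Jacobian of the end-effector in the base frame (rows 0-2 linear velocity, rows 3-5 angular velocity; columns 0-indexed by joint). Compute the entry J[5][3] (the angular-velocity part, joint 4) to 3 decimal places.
-0.500

axis z_3 = (0.6124,0.6124,-0.5000); lever o_n−o_3 = (0.4114,6.2398,1.9034)
cross product → J_v[:, 3] = (4.2855,-1.3713,3.5692)
J_ω[:, 3] = z_3
entry J[5][3] = -0.5000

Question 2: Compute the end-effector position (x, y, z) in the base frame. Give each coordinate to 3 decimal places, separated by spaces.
7.482 7.654 8.635

after link 1: o_1 = (3.5355, 3.5355, 4.0000)
after link 2: o_2 = (3.5355, 3.5355, 5.0000)
after link 3: o_3 = (7.0711, 1.4142, 6.7321)
after link 4: o_4 = (6.2692, 3.4408, 6.2321)
after link 5: o_5 = (7.3299, 4.5015, 8.8301)
after link 6: o_6 = (7.4825, 7.6541, 8.6355)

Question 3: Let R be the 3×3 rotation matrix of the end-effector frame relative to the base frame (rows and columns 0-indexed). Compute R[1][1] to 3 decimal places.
End-effector y-axis (col 1 of R) = (0.9330,-0.0670,-0.3536)
R[1][1] = -0.0670

-0.067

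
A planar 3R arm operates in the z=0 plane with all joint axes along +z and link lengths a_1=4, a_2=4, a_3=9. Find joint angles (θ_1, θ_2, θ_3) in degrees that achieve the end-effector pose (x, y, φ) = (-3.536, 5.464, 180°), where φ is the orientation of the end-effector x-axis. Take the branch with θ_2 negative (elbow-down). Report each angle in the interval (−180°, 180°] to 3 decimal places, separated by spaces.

wrist centre = target − a_3·(cos φ, sin φ) = (5.4640, 5.4640)
cos θ_2 = (59.7106−4²−4²)/(2·4·4) = 0.8660; θ_2 = -30.0080° (elbow-down)
β = atan2(5.4640,5.4640) = 45.0000°; ψ = atan2(-2.0005,7.4638) = -15.0040°
θ_1 = β − ψ = 60.0040°
θ_3 = φ − θ_1 − θ_2 = 150.0040° (wrapped to (-180°,180°])

60.004 -30.008 150.004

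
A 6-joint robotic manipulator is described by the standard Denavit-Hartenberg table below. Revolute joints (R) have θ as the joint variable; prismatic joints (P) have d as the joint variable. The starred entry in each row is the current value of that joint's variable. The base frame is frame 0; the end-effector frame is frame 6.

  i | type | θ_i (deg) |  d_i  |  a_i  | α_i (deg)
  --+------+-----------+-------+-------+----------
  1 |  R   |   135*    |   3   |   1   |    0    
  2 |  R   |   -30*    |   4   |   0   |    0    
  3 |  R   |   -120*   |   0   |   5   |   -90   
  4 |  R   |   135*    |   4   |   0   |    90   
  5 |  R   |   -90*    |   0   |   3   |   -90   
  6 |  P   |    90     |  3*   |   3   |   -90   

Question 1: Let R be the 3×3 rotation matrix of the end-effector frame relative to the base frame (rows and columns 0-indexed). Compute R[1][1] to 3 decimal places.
-0.183

End-effector y-axis (col 1 of R) = (0.6830,-0.1830,0.7071)
R[1][1] = -0.1830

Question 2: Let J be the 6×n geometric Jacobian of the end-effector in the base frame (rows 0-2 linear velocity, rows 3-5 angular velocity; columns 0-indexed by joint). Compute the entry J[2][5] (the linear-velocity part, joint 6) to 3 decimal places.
-0.707

prismatic axis z_5 = (-0.6830,0.1830,-0.7071)
J_v[:, 5] = z_5; J_ω[:, 5] = (0,0,0)
entry J[2][5] = -0.7071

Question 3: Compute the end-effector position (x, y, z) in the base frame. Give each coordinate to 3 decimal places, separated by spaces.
0.283 1.477 7.000

after link 1: o_1 = (-0.7071, 0.7071, 3.0000)
after link 2: o_2 = (-0.7071, 0.7071, 7.0000)
after link 3: o_3 = (4.1225, -0.5870, 7.0000)
after link 4: o_4 = (5.1578, 3.2767, 7.0000)
after link 5: o_5 = (4.3813, 0.3789, 7.0000)
after link 6: o_6 = (0.2833, 1.4770, 7.0000)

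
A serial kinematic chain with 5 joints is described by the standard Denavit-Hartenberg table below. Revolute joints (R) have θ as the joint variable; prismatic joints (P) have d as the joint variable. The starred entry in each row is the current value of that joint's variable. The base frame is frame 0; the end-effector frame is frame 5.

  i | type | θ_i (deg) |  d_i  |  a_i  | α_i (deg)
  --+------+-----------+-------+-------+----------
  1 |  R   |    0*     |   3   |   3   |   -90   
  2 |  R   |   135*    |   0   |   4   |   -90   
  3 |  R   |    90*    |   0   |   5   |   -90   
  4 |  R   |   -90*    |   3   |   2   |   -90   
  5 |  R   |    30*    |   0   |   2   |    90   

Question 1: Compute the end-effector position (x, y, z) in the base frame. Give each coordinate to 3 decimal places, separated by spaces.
after link 1: o_1 = (3.0000, 0.0000, 3.0000)
after link 2: o_2 = (0.1716, 0.0000, 0.1716)
after link 3: o_3 = (0.1716, -5.0000, 0.1716)
after link 4: o_4 = (0.8787, -5.0000, 3.7071)
after link 5: o_5 = (-1.0532, -5.0000, 4.2247)

-1.053 -5.000 4.225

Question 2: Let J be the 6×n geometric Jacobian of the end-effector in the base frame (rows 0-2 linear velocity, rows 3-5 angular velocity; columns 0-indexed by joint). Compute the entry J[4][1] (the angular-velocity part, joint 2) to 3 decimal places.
axis z_1 = (0.0000,1.0000,0.0000); lever o_n−o_1 = (-4.0532,-5.0000,1.2247)
cross product → J_v[:, 1] = (1.2247,-0.0000,4.0532)
J_ω[:, 1] = z_1
entry J[4][1] = 1.0000

1.000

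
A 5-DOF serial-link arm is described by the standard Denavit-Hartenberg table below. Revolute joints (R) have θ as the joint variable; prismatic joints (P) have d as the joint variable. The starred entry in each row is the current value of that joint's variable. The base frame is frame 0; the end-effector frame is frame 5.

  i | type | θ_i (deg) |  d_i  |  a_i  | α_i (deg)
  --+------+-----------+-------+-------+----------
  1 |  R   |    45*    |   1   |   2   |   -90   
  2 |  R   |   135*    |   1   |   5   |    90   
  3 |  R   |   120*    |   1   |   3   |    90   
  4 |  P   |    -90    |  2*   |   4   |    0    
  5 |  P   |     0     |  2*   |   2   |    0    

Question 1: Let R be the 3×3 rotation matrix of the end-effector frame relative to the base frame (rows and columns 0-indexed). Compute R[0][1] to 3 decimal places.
End-effector y-axis (col 1 of R) = (-0.3624,0.8624,0.3536)
R[0][1] = -0.3624

-0.362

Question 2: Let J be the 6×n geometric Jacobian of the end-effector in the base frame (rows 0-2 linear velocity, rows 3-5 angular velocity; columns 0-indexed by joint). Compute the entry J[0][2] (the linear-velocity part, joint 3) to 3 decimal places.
0.910

axis z_2 = (0.5000,0.5000,-0.7071); lever o_n−o_2 = (-6.7334,-0.2307,2.1467)
cross product → J_v[:, 2] = (0.9102,3.6879,3.2513)
J_ω[:, 2] = z_2
entry J[0][2] = 0.9102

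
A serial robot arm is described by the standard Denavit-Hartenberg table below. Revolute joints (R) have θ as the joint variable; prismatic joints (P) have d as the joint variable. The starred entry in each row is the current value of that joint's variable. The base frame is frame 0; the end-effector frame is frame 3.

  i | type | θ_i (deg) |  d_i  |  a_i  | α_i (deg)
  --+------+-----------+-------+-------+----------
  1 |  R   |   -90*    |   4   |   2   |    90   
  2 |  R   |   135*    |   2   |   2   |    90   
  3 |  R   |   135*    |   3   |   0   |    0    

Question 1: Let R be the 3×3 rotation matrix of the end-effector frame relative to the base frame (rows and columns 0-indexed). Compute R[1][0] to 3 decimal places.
-0.500

End-effector x-axis (col 0 of R) = (-0.7071,-0.5000,-0.5000)
R[1][0] = -0.5000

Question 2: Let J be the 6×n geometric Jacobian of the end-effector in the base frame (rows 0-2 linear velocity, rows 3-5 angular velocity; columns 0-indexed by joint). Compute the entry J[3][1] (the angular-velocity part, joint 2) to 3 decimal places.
-1.000

axis z_1 = (-1.0000,-0.0000,0.0000); lever o_n−o_1 = (-2.0000,-0.7071,3.5355)
cross product → J_v[:, 1] = (-0.0000,3.5355,0.7071)
J_ω[:, 1] = z_1
entry J[3][1] = -1.0000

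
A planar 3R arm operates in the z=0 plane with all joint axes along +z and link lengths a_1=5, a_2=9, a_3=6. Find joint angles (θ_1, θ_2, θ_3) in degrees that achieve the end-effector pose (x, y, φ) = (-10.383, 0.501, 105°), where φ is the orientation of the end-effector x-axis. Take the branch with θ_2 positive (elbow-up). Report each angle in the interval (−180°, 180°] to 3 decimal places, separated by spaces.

wrist centre = target − a_3·(cos φ, sin φ) = (-8.8301, -5.2946)
cos θ_2 = (106.0027−5²−9²)/(2·5·9) = 0.0000; θ_2 = 89.9983° (elbow-up)
β = atan2(-5.2946,-8.8301) = -149.0529°; ψ = atan2(9.0000,5.0003) = 60.9441°
θ_1 = β − ψ = -209.9970°
θ_3 = φ − θ_1 − θ_2 = -135.0013° (wrapped to (-180°,180°])

150.003 89.998 -135.001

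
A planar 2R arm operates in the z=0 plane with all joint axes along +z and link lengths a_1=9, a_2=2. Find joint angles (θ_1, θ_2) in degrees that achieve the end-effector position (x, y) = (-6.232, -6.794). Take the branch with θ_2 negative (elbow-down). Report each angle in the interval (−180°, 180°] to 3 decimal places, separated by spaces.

-120.000 -90.006

cos θ_2 = (84.9963−9²−2²)/(2·9·2) = -0.0001; θ_2 = -90.0060° (elbow-down)
β = atan2(-6.7940,-6.2320) = -132.5295°; ψ = atan2(-2.0000,8.9998) = -12.5291°
θ_1 = β − ψ = -120.0004°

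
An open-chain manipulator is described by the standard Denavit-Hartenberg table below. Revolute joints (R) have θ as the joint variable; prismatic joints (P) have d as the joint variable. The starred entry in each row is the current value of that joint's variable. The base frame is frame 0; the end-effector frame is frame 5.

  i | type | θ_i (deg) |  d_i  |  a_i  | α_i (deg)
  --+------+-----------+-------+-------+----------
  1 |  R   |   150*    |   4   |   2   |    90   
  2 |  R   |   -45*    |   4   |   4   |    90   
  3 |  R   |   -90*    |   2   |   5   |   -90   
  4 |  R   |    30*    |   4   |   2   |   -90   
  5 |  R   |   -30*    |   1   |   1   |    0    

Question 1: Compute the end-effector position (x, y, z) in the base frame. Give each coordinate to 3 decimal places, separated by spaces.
after link 1: o_1 = (-1.7321, 1.0000, 4.0000)
after link 2: o_2 = (-2.1815, 5.8783, 1.1716)
after link 3: o_3 = (-3.4568, 0.8411, -0.2426)
after link 4: o_4 = (-7.3847, 1.1088, -2.3640)
after link 5: o_5 = (-8.6114, 1.5284, -1.7990)

-8.611 1.528 -1.799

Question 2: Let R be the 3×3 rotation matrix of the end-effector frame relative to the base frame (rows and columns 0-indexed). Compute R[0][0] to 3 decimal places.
-0.946

End-effector x-axis (col 0 of R) = (-0.9464,-0.3196,-0.0474)
R[0][0] = -0.9464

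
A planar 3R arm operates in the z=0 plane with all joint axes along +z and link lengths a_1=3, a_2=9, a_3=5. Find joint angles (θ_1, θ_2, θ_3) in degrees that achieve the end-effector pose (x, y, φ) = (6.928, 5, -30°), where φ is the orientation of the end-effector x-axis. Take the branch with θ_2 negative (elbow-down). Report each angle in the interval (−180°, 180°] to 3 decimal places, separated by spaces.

wrist centre = target − a_3·(cos φ, sin φ) = (2.5979, 7.5000)
cos θ_2 = (62.9989−3²−9²)/(2·3·9) = -0.5000; θ_2 = -120.0013° (elbow-down)
β = atan2(7.5000,2.5979) = 70.8948°; ψ = atan2(-7.7941,-1.5002) = -100.8948°
θ_1 = β − ψ = 171.7896°
θ_3 = φ − θ_1 − θ_2 = -81.7883° (wrapped to (-180°,180°])

171.790 -120.001 -81.788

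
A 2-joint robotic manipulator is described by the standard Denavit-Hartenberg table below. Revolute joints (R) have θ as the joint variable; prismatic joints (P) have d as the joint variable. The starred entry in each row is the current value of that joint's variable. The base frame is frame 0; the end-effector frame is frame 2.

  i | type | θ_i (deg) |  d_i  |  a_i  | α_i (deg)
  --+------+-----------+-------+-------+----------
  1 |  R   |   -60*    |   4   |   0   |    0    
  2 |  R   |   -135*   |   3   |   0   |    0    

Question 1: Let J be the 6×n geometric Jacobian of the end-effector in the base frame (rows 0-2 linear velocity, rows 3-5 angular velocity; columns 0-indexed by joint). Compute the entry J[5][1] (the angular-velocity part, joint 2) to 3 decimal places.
1.000

axis z_1 = (0.0000,0.0000,1.0000); lever o_n−o_1 = (0.0000,0.0000,3.0000)
cross product → J_v[:, 1] = (0.0000,0.0000,0.0000)
J_ω[:, 1] = z_1
entry J[5][1] = 1.0000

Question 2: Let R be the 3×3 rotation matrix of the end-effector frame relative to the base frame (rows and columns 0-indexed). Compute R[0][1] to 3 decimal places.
-0.259

End-effector y-axis (col 1 of R) = (-0.2588,-0.9659,0.0000)
R[0][1] = -0.2588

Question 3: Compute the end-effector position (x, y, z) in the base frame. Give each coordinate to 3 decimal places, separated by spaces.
after link 1: o_1 = (0.0000, 0.0000, 4.0000)
after link 2: o_2 = (0.0000, 0.0000, 7.0000)

0.000 0.000 7.000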